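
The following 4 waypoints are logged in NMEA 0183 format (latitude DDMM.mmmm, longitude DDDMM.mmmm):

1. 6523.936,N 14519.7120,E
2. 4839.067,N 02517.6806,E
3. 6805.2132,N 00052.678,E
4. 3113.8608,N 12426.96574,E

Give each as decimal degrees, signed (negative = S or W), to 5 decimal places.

1. 65.39893, 145.32853
2. 48.65112, 25.29468
3. 68.08689, 0.87797
4. 31.23101, 124.44943

Point 1:
  φ: split at 2 digits → 65° and 23.936′; 65 + 23.936/60 = 65.398933
  N → positive
  λ: degrees = first 3 digits = 145, minutes = 19.712; 145 + 19.712/60 = 145.328533
  E → positive
Point 2:
  φ: split at 2 digits → 48° and 39.067′; 48 + 39.067/60 = 48.651117
  N → positive
  λ: degrees = first 3 digits = 25, minutes = 17.6806; 25 + 17.6806/60 = 25.294677
  E ⇒ keep positive
Point 3:
  φ: degrees = first 2 digits = 68, minutes = 5.2132; 68 + 5.2132/60 = 68.086887
  N → positive
  Longitude: split at 3 digits → 000° and 52.678′; 0 + 52.678/60 = 0.877967
  E → positive
Point 4:
  Latitude: split at 2 digits → 31° and 13.8608′; 31 + 13.8608/60 = 31.231013
  N → positive
  λ: split at 3 digits → 124° and 26.96574′; 124 + 26.96574/60 = 124.449429
  E ⇒ keep positive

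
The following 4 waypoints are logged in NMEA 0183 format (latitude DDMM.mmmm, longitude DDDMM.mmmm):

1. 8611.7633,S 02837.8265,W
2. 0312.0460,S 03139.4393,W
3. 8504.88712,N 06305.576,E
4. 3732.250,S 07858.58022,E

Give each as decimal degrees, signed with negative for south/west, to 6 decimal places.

Point 1:
  Lat: split at 2 digits → 86° and 11.7633′; 86 + 11.7633/60 = 86.1960550
  S ⇒ negate
  Lon: degrees = first 3 digits = 28, minutes = 37.8265; 28 + 37.8265/60 = 28.6304417
  W → negative
Point 2:
  Latitude: split at 2 digits → 03° and 12.046′; 3 + 12.046/60 = 3.2007667
  S ⇒ negate
  Lon: degrees = first 3 digits = 31, minutes = 39.4393; 31 + 39.4393/60 = 31.6573217
  W → negative
Point 3:
  Lat: degrees = first 2 digits = 85, minutes = 4.88712; 85 + 4.88712/60 = 85.0814520
  N → positive
  Longitude: degrees = first 3 digits = 63, minutes = 5.576; 63 + 5.576/60 = 63.0929333
  E → positive
Point 4:
  φ: split at 2 digits → 37° and 32.25′; 37 + 32.25/60 = 37.5375000
  S ⇒ negate
  λ: degrees = first 3 digits = 78, minutes = 58.58022; 78 + 58.58022/60 = 78.9763370
  E → positive

1. -86.196055, -28.630442
2. -3.200767, -31.657322
3. 85.081452, 63.092933
4. -37.537500, 78.976337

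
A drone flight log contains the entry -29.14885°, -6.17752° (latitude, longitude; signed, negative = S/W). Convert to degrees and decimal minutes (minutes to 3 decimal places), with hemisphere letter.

29° 8.931′ S, 6° 10.651′ W

Latitude is negative → S; |value| = 29.148850
Lat: fractional part 0.148850 → 8.93100 minutes
Longitude is negative → W; |value| = 6.177520
Lon: 6° + 0.177520 × 60 = 6° 10.65120′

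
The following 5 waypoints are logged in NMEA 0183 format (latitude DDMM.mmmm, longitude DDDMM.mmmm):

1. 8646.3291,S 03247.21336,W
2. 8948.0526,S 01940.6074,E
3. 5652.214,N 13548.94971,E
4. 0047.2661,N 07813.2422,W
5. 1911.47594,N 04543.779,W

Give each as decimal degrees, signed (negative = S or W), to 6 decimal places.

Point 1:
  Latitude: degrees = first 2 digits = 86, minutes = 46.3291; 86 + 46.3291/60 = 86.7721517
  S → negative
  Lon: degrees = first 3 digits = 32, minutes = 47.21336; 32 + 47.21336/60 = 32.7868893
  W ⇒ negate
Point 2:
  Lat: degrees = first 2 digits = 89, minutes = 48.0526; 89 + 48.0526/60 = 89.8008767
  S ⇒ negate
  Longitude: split at 3 digits → 019° and 40.6074′; 19 + 40.6074/60 = 19.6767900
  E → positive
Point 3:
  Lat: degrees = first 2 digits = 56, minutes = 52.214; 56 + 52.214/60 = 56.8702333
  N → positive
  Longitude: degrees = first 3 digits = 135, minutes = 48.94971; 135 + 48.94971/60 = 135.8158285
  E → positive
Point 4:
  φ: split at 2 digits → 00° and 47.2661′; 0 + 47.2661/60 = 0.7877683
  N → positive
  Lon: split at 3 digits → 078° and 13.2422′; 78 + 13.2422/60 = 78.2207033
  W → negative
Point 5:
  φ: degrees = first 2 digits = 19, minutes = 11.47594; 19 + 11.47594/60 = 19.1912657
  N ⇒ keep positive
  λ: split at 3 digits → 045° and 43.779′; 45 + 43.779/60 = 45.7296500
  W → negative

1. -86.772152, -32.786889
2. -89.800877, 19.676790
3. 56.870233, 135.815829
4. 0.787768, -78.220703
5. 19.191266, -45.729650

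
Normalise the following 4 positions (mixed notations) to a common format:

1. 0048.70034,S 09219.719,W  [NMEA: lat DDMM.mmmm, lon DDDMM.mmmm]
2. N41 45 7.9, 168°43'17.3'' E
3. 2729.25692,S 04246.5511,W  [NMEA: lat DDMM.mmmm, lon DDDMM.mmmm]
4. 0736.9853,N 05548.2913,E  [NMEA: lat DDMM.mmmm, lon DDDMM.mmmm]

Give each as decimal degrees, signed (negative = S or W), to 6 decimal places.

1. -0.811672, -92.328650
2. 41.752194, 168.721472
3. -27.487615, -42.775852
4. 7.616422, 55.804855

Point 1:
  Latitude: split at 2 digits → 00° and 48.70034′; 0 + 48.70034/60 = 0.8116723
  S → negative
  λ: split at 3 digits → 092° and 19.719′; 92 + 19.719/60 = 92.3286500
  W ⇒ negate
Point 2:
  Latitude: 45′ + 7.9″ = 45.13167′; 41 + 45.13167/60 = 41.7521944
  N ⇒ keep positive
  λ: 43′ + 17.3″ = 43.28833′; 168 + 43.28833/60 = 168.7214722
  E ⇒ keep positive
Point 3:
  φ: split at 2 digits → 27° and 29.25692′; 27 + 29.25692/60 = 27.4876153
  S → negative
  Longitude: degrees = first 3 digits = 42, minutes = 46.5511; 42 + 46.5511/60 = 42.7758517
  hemisphere W, so the sign is −
Point 4:
  φ: split at 2 digits → 07° and 36.9853′; 7 + 36.9853/60 = 7.6164217
  N → positive
  Longitude: degrees = first 3 digits = 55, minutes = 48.2913; 55 + 48.2913/60 = 55.8048550
  E ⇒ keep positive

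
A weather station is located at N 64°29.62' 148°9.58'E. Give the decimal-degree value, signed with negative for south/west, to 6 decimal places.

Lat: 29.62′ = 0.493667°; total 64.4936667
N → positive
Lon: 148 + 9.58/60 = 148.1596667
E → positive

64.493667, 148.159667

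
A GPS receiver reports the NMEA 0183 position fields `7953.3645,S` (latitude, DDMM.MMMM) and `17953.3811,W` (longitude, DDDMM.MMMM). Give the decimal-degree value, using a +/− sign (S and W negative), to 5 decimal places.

Latitude: split at 2 digits → 79° and 53.3645′; 79 + 53.3645/60 = 79.889408
hemisphere S, so the sign is −
Lon: split at 3 digits → 179° and 53.3811′; 179 + 53.3811/60 = 179.889685
W → negative

-79.88941, -179.88969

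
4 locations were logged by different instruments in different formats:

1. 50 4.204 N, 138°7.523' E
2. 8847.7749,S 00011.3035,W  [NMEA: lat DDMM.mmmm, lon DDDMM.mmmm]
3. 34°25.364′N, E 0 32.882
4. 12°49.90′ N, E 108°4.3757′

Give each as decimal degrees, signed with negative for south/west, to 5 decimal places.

1. 50.07007, 138.12538
2. -88.79625, -0.18839
3. 34.42273, 0.54803
4. 12.83167, 108.07293

Point 1:
  Latitude: 50 + 4.204/60 = 50.070067
  N ⇒ keep positive
  Longitude: 138 + 7.523/60 = 138.125383
  E ⇒ keep positive
Point 2:
  Lat: split at 2 digits → 88° and 47.7749′; 88 + 47.7749/60 = 88.796248
  S → negative
  λ: split at 3 digits → 000° and 11.3035′; 0 + 11.3035/60 = 0.188392
  W → negative
Point 3:
  φ: 34 + 25.364/60 = 34.422733
  N ⇒ keep positive
  Longitude: 32.882′ = 0.548033°; total 0.548033
  E → positive
Point 4:
  Lat: 49.9′ = 0.831667°; total 12.831667
  N ⇒ keep positive
  Lon: 108 + 4.3757/60 = 108.072928
  E ⇒ keep positive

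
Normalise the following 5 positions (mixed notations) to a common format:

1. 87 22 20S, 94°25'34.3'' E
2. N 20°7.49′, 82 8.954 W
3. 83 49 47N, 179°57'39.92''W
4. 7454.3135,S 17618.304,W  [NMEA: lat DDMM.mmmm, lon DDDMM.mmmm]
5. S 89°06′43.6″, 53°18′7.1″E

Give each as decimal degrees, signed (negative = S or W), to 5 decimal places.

Point 1:
  φ: 87 + 22/60 + 20/3600 = 87.372222
  S ⇒ negate
  Lon: 25′ + 34.3″ = 25.57167′; 94 + 25.57167/60 = 94.426194
  E → positive
Point 2:
  Lat: 7.49′ = 0.124833°; total 20.124833
  N ⇒ keep positive
  λ: 82 + 8.954/60 = 82.149233
  W → negative
Point 3:
  Latitude: 49′ + 47″ = 49.78333′; 83 + 49.78333/60 = 83.829722
  N ⇒ keep positive
  Longitude: 179° + 57/60 + 39.92/3600 = 179 + 0.950000 + 0.011089 = 179.961089
  hemisphere W, so the sign is −
Point 4:
  Lat: degrees = first 2 digits = 74, minutes = 54.3135; 74 + 54.3135/60 = 74.905225
  S ⇒ negate
  Lon: degrees = first 3 digits = 176, minutes = 18.304; 176 + 18.304/60 = 176.305067
  hemisphere W, so the sign is −
Point 5:
  φ: 89 + 6/60 + 43.6/3600 = 89.112111
  hemisphere S, so the sign is −
  Lon: 53° + 18/60 + 7.1/3600 = 53 + 0.300000 + 0.001972 = 53.301972
  E ⇒ keep positive

1. -87.37222, 94.42619
2. 20.12483, -82.14923
3. 83.82972, -179.96109
4. -74.90523, -176.30507
5. -89.11211, 53.30197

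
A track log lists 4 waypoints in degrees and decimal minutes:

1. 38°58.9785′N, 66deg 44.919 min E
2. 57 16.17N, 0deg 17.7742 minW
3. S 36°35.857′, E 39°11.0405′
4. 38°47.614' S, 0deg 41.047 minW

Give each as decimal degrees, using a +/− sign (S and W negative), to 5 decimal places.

1. 38.98298, 66.74865
2. 57.26950, -0.29624
3. -36.59762, 39.18401
4. -38.79357, -0.68412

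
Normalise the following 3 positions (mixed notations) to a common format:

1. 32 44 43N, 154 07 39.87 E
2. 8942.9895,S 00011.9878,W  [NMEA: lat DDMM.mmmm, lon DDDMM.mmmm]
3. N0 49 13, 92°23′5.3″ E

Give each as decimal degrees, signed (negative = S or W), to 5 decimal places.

1. 32.74528, 154.12774
2. -89.71649, -0.19980
3. 0.82028, 92.38481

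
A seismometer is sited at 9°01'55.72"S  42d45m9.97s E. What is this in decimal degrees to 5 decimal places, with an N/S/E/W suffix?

9.03214° S, 42.75277° E

φ: 1′ + 55.72″ = 1.92867′; 9 + 1.92867/60 = 9.032144
Longitude: 42° + 45/60 + 9.97/3600 = 42 + 0.750000 + 0.002769 = 42.752769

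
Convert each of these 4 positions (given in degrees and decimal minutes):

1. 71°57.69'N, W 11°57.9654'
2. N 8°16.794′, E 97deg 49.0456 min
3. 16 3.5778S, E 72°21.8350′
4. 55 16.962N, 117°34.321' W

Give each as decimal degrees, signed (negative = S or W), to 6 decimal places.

1. 71.961500, -11.966090
2. 8.279900, 97.817427
3. -16.059630, 72.363917
4. 55.282700, -117.572017

Point 1:
  Lat: 57.69′ = 0.961500°; total 71.9615000
  N ⇒ keep positive
  λ: 11 + 57.9654/60 = 11.9660900
  W ⇒ negate
Point 2:
  Latitude: 8 + 16.794/60 = 8.2799000
  N → positive
  Lon: 97 + 49.0456/60 = 97.8174267
  E → positive
Point 3:
  Latitude: 3.5778′ = 0.059630°; total 16.0596300
  hemisphere S, so the sign is −
  Longitude: 72 + 21.835/60 = 72.3639167
  E → positive
Point 4:
  φ: 55 + 16.962/60 = 55.2827000
  N ⇒ keep positive
  Longitude: 117 + 34.321/60 = 117.5720167
  W ⇒ negate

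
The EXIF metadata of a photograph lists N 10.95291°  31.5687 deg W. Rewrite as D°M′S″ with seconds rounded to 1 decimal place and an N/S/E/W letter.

10°57′10.5″ N, 31°34′7.3″ W

φ: whole degrees 10; 57.17460′ → 57′ and 10.476″
Lon: whole degrees 31; 34.12200′ → 34′ and 7.320″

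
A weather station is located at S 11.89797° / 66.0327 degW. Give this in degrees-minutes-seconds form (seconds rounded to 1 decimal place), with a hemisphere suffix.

Latitude: 0.897970 × 60 = 53.87820′ → 53′, remainder × 60 = 52.692″
λ: 0.032700° → 1.96200′; 0.96200 × 60 = 57.720″

11°53′52.7″ S, 66°01′57.7″ W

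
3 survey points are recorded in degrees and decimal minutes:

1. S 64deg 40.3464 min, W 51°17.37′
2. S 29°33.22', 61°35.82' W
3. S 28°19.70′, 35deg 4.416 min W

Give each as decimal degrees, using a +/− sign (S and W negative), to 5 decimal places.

1. -64.67244, -51.28950
2. -29.55367, -61.59700
3. -28.32833, -35.07360

Point 1:
  Latitude: 40.3464′ = 0.672440°; total 64.672440
  S → negative
  λ: 51 + 17.37/60 = 51.289500
  W ⇒ negate
Point 2:
  φ: 29 + 33.22/60 = 29.553667
  S ⇒ negate
  λ: 35.82′ = 0.597000°; total 61.597000
  W ⇒ negate
Point 3:
  Lat: 28 + 19.7/60 = 28.328333
  hemisphere S, so the sign is −
  Longitude: 4.416′ = 0.073600°; total 35.073600
  W → negative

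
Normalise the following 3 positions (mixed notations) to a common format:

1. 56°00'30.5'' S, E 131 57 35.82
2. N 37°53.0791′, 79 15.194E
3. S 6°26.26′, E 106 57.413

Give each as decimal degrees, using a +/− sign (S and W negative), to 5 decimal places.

Point 1:
  φ: 56 + 0/60 + 30.5/3600 = 56.008472
  S → negative
  Longitude: 57′ + 35.82″ = 57.59700′; 131 + 57.59700/60 = 131.959950
  E → positive
Point 2:
  Latitude: 53.0791′ = 0.884652°; total 37.884652
  N ⇒ keep positive
  Lon: 79 + 15.194/60 = 79.253233
  E ⇒ keep positive
Point 3:
  Latitude: 26.26′ = 0.437667°; total 6.437667
  S → negative
  Longitude: 57.413′ = 0.956883°; total 106.956883
  E → positive

1. -56.00847, 131.95995
2. 37.88465, 79.25323
3. -6.43767, 106.95688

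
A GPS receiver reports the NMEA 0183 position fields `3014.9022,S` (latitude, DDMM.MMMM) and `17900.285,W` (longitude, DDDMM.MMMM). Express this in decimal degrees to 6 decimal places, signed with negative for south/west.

Latitude: degrees = first 2 digits = 30, minutes = 14.9022; 30 + 14.9022/60 = 30.2483700
hemisphere S, so the sign is −
λ: split at 3 digits → 179° and 0.285′; 179 + 0.285/60 = 179.0047500
W → negative

-30.248370, -179.004750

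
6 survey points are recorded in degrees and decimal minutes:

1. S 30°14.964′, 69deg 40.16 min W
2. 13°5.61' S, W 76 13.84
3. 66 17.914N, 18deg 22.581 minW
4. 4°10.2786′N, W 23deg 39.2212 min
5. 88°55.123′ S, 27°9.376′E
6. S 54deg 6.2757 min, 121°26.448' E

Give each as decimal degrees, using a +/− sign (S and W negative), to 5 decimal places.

Point 1:
  Latitude: 30 + 14.964/60 = 30.249400
  hemisphere S, so the sign is −
  Lon: 69 + 40.16/60 = 69.669333
  W → negative
Point 2:
  φ: 5.61′ = 0.093500°; total 13.093500
  hemisphere S, so the sign is −
  Lon: 13.84′ = 0.230667°; total 76.230667
  W → negative
Point 3:
  φ: 17.914′ = 0.298567°; total 66.298567
  N ⇒ keep positive
  λ: 18 + 22.581/60 = 18.376350
  hemisphere W, so the sign is −
Point 4:
  Lat: 10.2786′ = 0.171310°; total 4.171310
  N → positive
  Longitude: 39.2212′ = 0.653687°; total 23.653687
  W ⇒ negate
Point 5:
  Latitude: 88 + 55.123/60 = 88.918717
  S → negative
  Longitude: 9.376′ = 0.156267°; total 27.156267
  E → positive
Point 6:
  Lat: 6.2757′ = 0.104595°; total 54.104595
  S ⇒ negate
  λ: 26.448′ = 0.440800°; total 121.440800
  E ⇒ keep positive

1. -30.24940, -69.66933
2. -13.09350, -76.23067
3. 66.29857, -18.37635
4. 4.17131, -23.65369
5. -88.91872, 27.15627
6. -54.10460, 121.44080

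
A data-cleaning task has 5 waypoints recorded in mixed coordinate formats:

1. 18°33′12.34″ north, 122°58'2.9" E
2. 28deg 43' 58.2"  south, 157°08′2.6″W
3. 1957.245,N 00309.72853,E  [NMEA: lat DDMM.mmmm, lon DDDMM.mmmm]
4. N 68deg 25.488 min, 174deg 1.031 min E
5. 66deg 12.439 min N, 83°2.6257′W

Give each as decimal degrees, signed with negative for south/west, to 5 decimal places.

Point 1:
  Latitude: 18 + 33/60 + 12.34/3600 = 18.553428
  N → positive
  Longitude: 122 + 58/60 + 2.9/3600 = 122.967472
  E ⇒ keep positive
Point 2:
  Lat: 28° + 43/60 + 58.2/3600 = 28 + 0.716667 + 0.016167 = 28.732833
  S → negative
  Lon: 8′ + 2.6″ = 8.04333′; 157 + 8.04333/60 = 157.134056
  hemisphere W, so the sign is −
Point 3:
  φ: degrees = first 2 digits = 19, minutes = 57.245; 19 + 57.245/60 = 19.954083
  N → positive
  Lon: degrees = first 3 digits = 3, minutes = 9.72853; 3 + 9.72853/60 = 3.162142
  E ⇒ keep positive
Point 4:
  Latitude: 68 + 25.488/60 = 68.424800
  N → positive
  Lon: 174 + 1.031/60 = 174.017183
  E → positive
Point 5:
  Latitude: 66 + 12.439/60 = 66.207317
  N → positive
  λ: 83 + 2.6257/60 = 83.043762
  W ⇒ negate

1. 18.55343, 122.96747
2. -28.73283, -157.13406
3. 19.95408, 3.16214
4. 68.42480, 174.01718
5. 66.20732, -83.04376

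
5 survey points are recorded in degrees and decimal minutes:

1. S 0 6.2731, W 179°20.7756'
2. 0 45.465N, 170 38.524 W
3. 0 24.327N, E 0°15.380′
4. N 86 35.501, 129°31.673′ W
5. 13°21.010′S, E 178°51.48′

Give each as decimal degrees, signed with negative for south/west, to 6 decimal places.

1. -0.104552, -179.346260
2. 0.757750, -170.642067
3. 0.405450, 0.256333
4. 86.591683, -129.527883
5. -13.350167, 178.858000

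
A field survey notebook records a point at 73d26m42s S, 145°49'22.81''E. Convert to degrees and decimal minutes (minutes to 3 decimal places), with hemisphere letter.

73° 26.700′ S, 145° 49.380′ E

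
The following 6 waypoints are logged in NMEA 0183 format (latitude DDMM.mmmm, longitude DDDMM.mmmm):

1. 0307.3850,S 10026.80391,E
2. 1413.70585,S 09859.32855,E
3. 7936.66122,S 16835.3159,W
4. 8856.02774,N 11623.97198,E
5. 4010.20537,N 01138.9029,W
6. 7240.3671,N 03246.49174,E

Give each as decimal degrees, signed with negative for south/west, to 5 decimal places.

1. -3.12308, 100.44673
2. -14.22843, 98.98881
3. -79.61102, -168.58860
4. 88.93380, 116.39953
5. 40.17009, -11.64838
6. 72.67279, 32.77486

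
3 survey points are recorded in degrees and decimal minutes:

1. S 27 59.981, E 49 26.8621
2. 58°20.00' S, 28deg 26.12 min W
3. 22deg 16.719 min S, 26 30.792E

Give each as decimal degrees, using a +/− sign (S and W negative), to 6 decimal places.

1. -27.999683, 49.447702
2. -58.333333, -28.435333
3. -22.278650, 26.513200

Point 1:
  φ: 59.981′ = 0.999683°; total 27.9996833
  hemisphere S, so the sign is −
  Longitude: 26.8621′ = 0.447702°; total 49.4477017
  E → positive
Point 2:
  Latitude: 20′ = 0.333333°; total 58.3333333
  hemisphere S, so the sign is −
  Longitude: 26.12′ = 0.435333°; total 28.4353333
  W → negative
Point 3:
  φ: 16.719′ = 0.278650°; total 22.2786500
  S → negative
  λ: 26 + 30.792/60 = 26.5132000
  E ⇒ keep positive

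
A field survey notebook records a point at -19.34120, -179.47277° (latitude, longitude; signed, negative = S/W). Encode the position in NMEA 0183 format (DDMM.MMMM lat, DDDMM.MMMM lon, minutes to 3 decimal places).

1920.472,S / 17928.366,W

Latitude is negative → S; |value| = 19.341200
Lat: minutes = (19.341200 − 19) × 60 = 20.47200
Longitude is negative → W; |value| = 179.472770
Longitude: minutes = (179.472770 − 179) × 60 = 28.36620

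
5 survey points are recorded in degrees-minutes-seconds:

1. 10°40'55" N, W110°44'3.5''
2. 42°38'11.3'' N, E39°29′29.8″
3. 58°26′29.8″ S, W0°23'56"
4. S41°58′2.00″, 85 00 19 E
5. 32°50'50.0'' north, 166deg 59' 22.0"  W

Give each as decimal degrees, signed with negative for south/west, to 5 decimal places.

Point 1:
  Latitude: 10 + 40/60 + 55/3600 = 10.681944
  N → positive
  λ: 44′ + 3.5″ = 44.05833′; 110 + 44.05833/60 = 110.734306
  W ⇒ negate
Point 2:
  Latitude: 42 + 38/60 + 11.3/3600 = 42.636472
  N → positive
  λ: 29′ + 29.8″ = 29.49667′; 39 + 29.49667/60 = 39.491611
  E → positive
Point 3:
  φ: 26′ + 29.8″ = 26.49667′; 58 + 26.49667/60 = 58.441611
  S ⇒ negate
  Lon: 0 + 23/60 + 56/3600 = 0.398889
  hemisphere W, so the sign is −
Point 4:
  Lat: 58′ + 2″ = 58.03333′; 41 + 58.03333/60 = 41.967222
  S ⇒ negate
  Lon: 85 + 0/60 + 19/3600 = 85.005278
  E ⇒ keep positive
Point 5:
  Lat: 50′ + 50″ = 50.83333′; 32 + 50.83333/60 = 32.847222
  N → positive
  λ: 166° + 59/60 + 22/3600 = 166 + 0.983333 + 0.006111 = 166.989444
  W ⇒ negate

1. 10.68194, -110.73431
2. 42.63647, 39.49161
3. -58.44161, -0.39889
4. -41.96722, 85.00528
5. 32.84722, -166.98944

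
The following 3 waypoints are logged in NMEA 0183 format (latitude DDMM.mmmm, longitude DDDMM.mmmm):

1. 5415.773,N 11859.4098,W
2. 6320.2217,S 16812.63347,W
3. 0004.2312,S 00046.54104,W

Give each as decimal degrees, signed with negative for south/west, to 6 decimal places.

1. 54.262883, -118.990163
2. -63.337028, -168.210558
3. -0.070520, -0.775684

Point 1:
  Latitude: split at 2 digits → 54° and 15.773′; 54 + 15.773/60 = 54.2628833
  N ⇒ keep positive
  λ: split at 3 digits → 118° and 59.4098′; 118 + 59.4098/60 = 118.9901633
  W ⇒ negate
Point 2:
  φ: degrees = first 2 digits = 63, minutes = 20.2217; 63 + 20.2217/60 = 63.3370283
  hemisphere S, so the sign is −
  λ: split at 3 digits → 168° and 12.63347′; 168 + 12.63347/60 = 168.2105578
  hemisphere W, so the sign is −
Point 3:
  φ: degrees = first 2 digits = 0, minutes = 4.2312; 0 + 4.2312/60 = 0.0705200
  hemisphere S, so the sign is −
  Longitude: split at 3 digits → 000° and 46.54104′; 0 + 46.54104/60 = 0.7756840
  W ⇒ negate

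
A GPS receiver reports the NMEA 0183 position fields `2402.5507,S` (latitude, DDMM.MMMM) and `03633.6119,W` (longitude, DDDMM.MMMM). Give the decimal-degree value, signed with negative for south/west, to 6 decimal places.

φ: degrees = first 2 digits = 24, minutes = 2.5507; 24 + 2.5507/60 = 24.0425117
S → negative
Lon: split at 3 digits → 036° and 33.6119′; 36 + 33.6119/60 = 36.5601983
W → negative

-24.042512, -36.560198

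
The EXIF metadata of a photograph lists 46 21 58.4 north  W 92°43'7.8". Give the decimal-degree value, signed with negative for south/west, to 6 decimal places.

46.366222, -92.718833

φ: 46 + 21/60 + 58.4/3600 = 46.3662222
N ⇒ keep positive
Longitude: 92° + 43/60 + 7.8/3600 = 92 + 0.716667 + 0.002167 = 92.7188333
W → negative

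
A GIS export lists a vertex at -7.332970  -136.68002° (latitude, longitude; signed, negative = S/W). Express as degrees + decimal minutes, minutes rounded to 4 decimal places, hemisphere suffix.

7° 19.9782′ S, 136° 40.8012′ W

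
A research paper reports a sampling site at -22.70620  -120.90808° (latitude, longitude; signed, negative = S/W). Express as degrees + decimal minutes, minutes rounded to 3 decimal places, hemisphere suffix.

22° 42.372′ S, 120° 54.485′ W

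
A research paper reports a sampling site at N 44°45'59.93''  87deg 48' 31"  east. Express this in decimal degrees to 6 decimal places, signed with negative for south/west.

Lat: 44 + 45/60 + 59.93/3600 = 44.7666472
N ⇒ keep positive
λ: 87 + 48/60 + 31/3600 = 87.8086111
E ⇒ keep positive

44.766647, 87.808611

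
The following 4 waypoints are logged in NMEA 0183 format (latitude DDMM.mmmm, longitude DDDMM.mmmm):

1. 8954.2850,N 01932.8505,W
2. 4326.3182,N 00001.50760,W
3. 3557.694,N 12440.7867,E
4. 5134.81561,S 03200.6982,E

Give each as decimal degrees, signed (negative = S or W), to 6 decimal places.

Point 1:
  φ: split at 2 digits → 89° and 54.285′; 89 + 54.285/60 = 89.9047500
  N ⇒ keep positive
  Lon: split at 3 digits → 019° and 32.8505′; 19 + 32.8505/60 = 19.5475083
  W → negative
Point 2:
  Lat: split at 2 digits → 43° and 26.3182′; 43 + 26.3182/60 = 43.4386367
  N ⇒ keep positive
  λ: split at 3 digits → 000° and 1.5076′; 0 + 1.5076/60 = 0.0251267
  W ⇒ negate
Point 3:
  Lat: degrees = first 2 digits = 35, minutes = 57.694; 35 + 57.694/60 = 35.9615667
  N → positive
  Lon: split at 3 digits → 124° and 40.7867′; 124 + 40.7867/60 = 124.6797783
  E → positive
Point 4:
  φ: split at 2 digits → 51° and 34.81561′; 51 + 34.81561/60 = 51.5802602
  hemisphere S, so the sign is −
  Longitude: degrees = first 3 digits = 32, minutes = 0.6982; 32 + 0.6982/60 = 32.0116367
  E → positive

1. 89.904750, -19.547508
2. 43.438637, -0.025127
3. 35.961567, 124.679778
4. -51.580260, 32.011637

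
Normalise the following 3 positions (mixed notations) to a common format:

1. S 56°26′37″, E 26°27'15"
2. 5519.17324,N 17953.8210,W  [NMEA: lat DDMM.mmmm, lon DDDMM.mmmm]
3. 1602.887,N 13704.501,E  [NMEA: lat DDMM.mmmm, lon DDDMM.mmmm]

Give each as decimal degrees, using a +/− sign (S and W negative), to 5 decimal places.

Point 1:
  Latitude: 56 + 26/60 + 37/3600 = 56.443611
  hemisphere S, so the sign is −
  Lon: 27′ + 15″ = 27.25000′; 26 + 27.25000/60 = 26.454167
  E ⇒ keep positive
Point 2:
  Lat: split at 2 digits → 55° and 19.17324′; 55 + 19.17324/60 = 55.319554
  N → positive
  λ: split at 3 digits → 179° and 53.821′; 179 + 53.821/60 = 179.897017
  W ⇒ negate
Point 3:
  Latitude: degrees = first 2 digits = 16, minutes = 2.887; 16 + 2.887/60 = 16.048117
  N ⇒ keep positive
  Longitude: degrees = first 3 digits = 137, minutes = 4.501; 137 + 4.501/60 = 137.075017
  E → positive

1. -56.44361, 26.45417
2. 55.31955, -179.89702
3. 16.04812, 137.07502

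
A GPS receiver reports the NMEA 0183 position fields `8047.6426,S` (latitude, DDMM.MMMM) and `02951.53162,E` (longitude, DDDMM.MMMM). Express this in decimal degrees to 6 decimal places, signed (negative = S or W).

-80.794043, 29.858860

Latitude: split at 2 digits → 80° and 47.6426′; 80 + 47.6426/60 = 80.7940433
hemisphere S, so the sign is −
Longitude: split at 3 digits → 029° and 51.53162′; 29 + 51.53162/60 = 29.8588603
E → positive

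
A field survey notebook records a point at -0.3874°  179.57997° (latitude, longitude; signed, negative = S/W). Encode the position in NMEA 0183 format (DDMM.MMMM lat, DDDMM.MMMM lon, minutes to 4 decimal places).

Latitude is negative → S; |value| = 0.387400
φ: fractional part 0.387400 → 23.244000 minutes
Lon: minutes = (179.579970 − 179) × 60 = 34.798200

0023.2440,S / 17934.7982,E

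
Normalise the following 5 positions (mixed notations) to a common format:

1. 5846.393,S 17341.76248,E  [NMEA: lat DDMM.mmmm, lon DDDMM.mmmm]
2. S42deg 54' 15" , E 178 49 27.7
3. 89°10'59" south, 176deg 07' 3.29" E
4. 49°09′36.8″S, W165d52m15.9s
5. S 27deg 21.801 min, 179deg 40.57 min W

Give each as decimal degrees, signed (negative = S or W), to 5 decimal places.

Point 1:
  Lat: split at 2 digits → 58° and 46.393′; 58 + 46.393/60 = 58.773217
  S → negative
  λ: degrees = first 3 digits = 173, minutes = 41.76248; 173 + 41.76248/60 = 173.696041
  E → positive
Point 2:
  φ: 42 + 54/60 + 15/3600 = 42.904167
  hemisphere S, so the sign is −
  λ: 178° + 49/60 + 27.7/3600 = 178 + 0.816667 + 0.007694 = 178.824361
  E ⇒ keep positive
Point 3:
  Latitude: 89 + 10/60 + 59/3600 = 89.183056
  hemisphere S, so the sign is −
  Lon: 176 + 7/60 + 3.29/3600 = 176.117581
  E ⇒ keep positive
Point 4:
  φ: 49 + 9/60 + 36.8/3600 = 49.160222
  S ⇒ negate
  Longitude: 165° + 52/60 + 15.9/3600 = 165 + 0.866667 + 0.004417 = 165.871083
  W → negative
Point 5:
  Latitude: 21.801′ = 0.363350°; total 27.363350
  S → negative
  λ: 179 + 40.57/60 = 179.676167
  W → negative

1. -58.77322, 173.69604
2. -42.90417, 178.82436
3. -89.18306, 176.11758
4. -49.16022, -165.87108
5. -27.36335, -179.67617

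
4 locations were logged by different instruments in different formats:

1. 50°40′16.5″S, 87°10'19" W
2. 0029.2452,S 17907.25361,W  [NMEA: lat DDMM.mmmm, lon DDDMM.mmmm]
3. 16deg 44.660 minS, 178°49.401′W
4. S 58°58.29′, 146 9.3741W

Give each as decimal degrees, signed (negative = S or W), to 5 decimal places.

Point 1:
  Latitude: 40′ + 16.5″ = 40.27500′; 50 + 40.27500/60 = 50.671250
  hemisphere S, so the sign is −
  λ: 10′ + 19″ = 10.31667′; 87 + 10.31667/60 = 87.171944
  hemisphere W, so the sign is −
Point 2:
  Lat: split at 2 digits → 00° and 29.2452′; 0 + 29.2452/60 = 0.487420
  hemisphere S, so the sign is −
  Lon: split at 3 digits → 179° and 7.25361′; 179 + 7.25361/60 = 179.120894
  W ⇒ negate
Point 3:
  φ: 16 + 44.66/60 = 16.744333
  S → negative
  λ: 49.401′ = 0.823350°; total 178.823350
  hemisphere W, so the sign is −
Point 4:
  Lat: 58 + 58.29/60 = 58.971500
  S → negative
  Longitude: 9.3741′ = 0.156235°; total 146.156235
  W → negative

1. -50.67125, -87.17194
2. -0.48742, -179.12089
3. -16.74433, -178.82335
4. -58.97150, -146.15624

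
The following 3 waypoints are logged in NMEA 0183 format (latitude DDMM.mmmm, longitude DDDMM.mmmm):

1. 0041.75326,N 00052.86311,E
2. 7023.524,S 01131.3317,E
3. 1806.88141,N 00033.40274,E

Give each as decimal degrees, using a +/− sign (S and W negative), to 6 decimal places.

Point 1:
  Lat: split at 2 digits → 00° and 41.75326′; 0 + 41.75326/60 = 0.6958877
  N ⇒ keep positive
  Lon: degrees = first 3 digits = 0, minutes = 52.86311; 0 + 52.86311/60 = 0.8810518
  E → positive
Point 2:
  Lat: split at 2 digits → 70° and 23.524′; 70 + 23.524/60 = 70.3920667
  hemisphere S, so the sign is −
  Longitude: degrees = first 3 digits = 11, minutes = 31.3317; 11 + 31.3317/60 = 11.5221950
  E ⇒ keep positive
Point 3:
  φ: degrees = first 2 digits = 18, minutes = 6.88141; 18 + 6.88141/60 = 18.1146902
  N → positive
  Longitude: split at 3 digits → 000° and 33.40274′; 0 + 33.40274/60 = 0.5567123
  E → positive

1. 0.695888, 0.881052
2. -70.392067, 11.522195
3. 18.114690, 0.556712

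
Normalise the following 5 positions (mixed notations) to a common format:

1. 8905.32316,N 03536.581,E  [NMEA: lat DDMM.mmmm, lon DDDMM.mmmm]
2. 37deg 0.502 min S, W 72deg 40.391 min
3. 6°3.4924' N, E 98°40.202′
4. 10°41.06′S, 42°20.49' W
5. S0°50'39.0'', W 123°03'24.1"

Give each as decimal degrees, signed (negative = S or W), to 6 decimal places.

Point 1:
  φ: degrees = first 2 digits = 89, minutes = 5.32316; 89 + 5.32316/60 = 89.0887193
  N → positive
  Lon: degrees = first 3 digits = 35, minutes = 36.581; 35 + 36.581/60 = 35.6096833
  E ⇒ keep positive
Point 2:
  Latitude: 0.502′ = 0.008367°; total 37.0083667
  hemisphere S, so the sign is −
  λ: 40.391′ = 0.673183°; total 72.6731833
  W ⇒ negate
Point 3:
  Latitude: 6 + 3.4924/60 = 6.0582067
  N → positive
  λ: 40.202′ = 0.670033°; total 98.6700333
  E ⇒ keep positive
Point 4:
  Lat: 41.06′ = 0.684333°; total 10.6843333
  S ⇒ negate
  λ: 42 + 20.49/60 = 42.3415000
  hemisphere W, so the sign is −
Point 5:
  Latitude: 0 + 50/60 + 39/3600 = 0.8441667
  hemisphere S, so the sign is −
  λ: 123° + 3/60 + 24.1/3600 = 123 + 0.050000 + 0.006694 = 123.0566944
  hemisphere W, so the sign is −

1. 89.088719, 35.609683
2. -37.008367, -72.673183
3. 6.058207, 98.670033
4. -10.684333, -42.341500
5. -0.844167, -123.056694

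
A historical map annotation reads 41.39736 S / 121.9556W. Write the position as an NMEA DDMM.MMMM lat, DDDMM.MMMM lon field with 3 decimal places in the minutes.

Lat: 41° + 0.397360 × 60 = 41° 23.84160′
Lon: minutes = (121.955600 − 121) × 60 = 57.33600

4123.842,S / 12157.336,W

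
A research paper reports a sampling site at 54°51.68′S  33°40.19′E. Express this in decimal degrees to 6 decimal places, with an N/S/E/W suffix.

Lat: 51.68′ = 0.861333°; total 54.8613333
Lon: 40.19′ = 0.669833°; total 33.6698333

54.861333° S, 33.669833° E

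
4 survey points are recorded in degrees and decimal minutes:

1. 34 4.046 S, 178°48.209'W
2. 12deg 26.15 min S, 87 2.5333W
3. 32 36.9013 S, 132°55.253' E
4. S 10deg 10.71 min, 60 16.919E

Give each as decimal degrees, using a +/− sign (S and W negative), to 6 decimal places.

1. -34.067433, -178.803483
2. -12.435833, -87.042222
3. -32.615022, 132.920883
4. -10.178500, 60.281983

Point 1:
  φ: 4.046′ = 0.067433°; total 34.0674333
  hemisphere S, so the sign is −
  λ: 178 + 48.209/60 = 178.8034833
  W → negative
Point 2:
  Lat: 26.15′ = 0.435833°; total 12.4358333
  S ⇒ negate
  Lon: 2.5333′ = 0.042222°; total 87.0422217
  W ⇒ negate
Point 3:
  Lat: 32 + 36.9013/60 = 32.6150217
  S → negative
  Lon: 55.253′ = 0.920883°; total 132.9208833
  E ⇒ keep positive
Point 4:
  Latitude: 10.71′ = 0.178500°; total 10.1785000
  hemisphere S, so the sign is −
  λ: 60 + 16.919/60 = 60.2819833
  E ⇒ keep positive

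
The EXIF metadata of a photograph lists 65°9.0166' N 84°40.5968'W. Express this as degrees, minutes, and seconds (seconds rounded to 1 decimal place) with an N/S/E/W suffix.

Lat: fractional minutes 0.01660 × 60 = 0.996″
λ: fractional minutes 0.59680 × 60 = 35.808″

65°09′1.0″ N, 84°40′35.8″ W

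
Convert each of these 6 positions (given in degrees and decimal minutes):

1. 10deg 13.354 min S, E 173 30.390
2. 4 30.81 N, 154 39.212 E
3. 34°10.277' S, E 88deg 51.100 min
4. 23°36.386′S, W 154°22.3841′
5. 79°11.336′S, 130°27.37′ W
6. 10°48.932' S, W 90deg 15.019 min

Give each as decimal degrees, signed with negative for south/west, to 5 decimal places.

1. -10.22257, 173.50650
2. 4.51350, 154.65353
3. -34.17128, 88.85167
4. -23.60643, -154.37307
5. -79.18893, -130.45617
6. -10.81553, -90.25032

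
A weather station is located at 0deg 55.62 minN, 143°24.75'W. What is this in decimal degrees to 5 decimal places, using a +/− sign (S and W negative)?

0.92700, -143.41250

Latitude: 55.62′ = 0.927000°; total 0.927000
N ⇒ keep positive
Longitude: 24.75′ = 0.412500°; total 143.412500
W → negative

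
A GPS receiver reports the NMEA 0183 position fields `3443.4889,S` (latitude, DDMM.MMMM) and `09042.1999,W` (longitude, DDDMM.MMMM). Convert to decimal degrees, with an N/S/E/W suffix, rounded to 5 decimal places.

34.72482° S, 90.70333° W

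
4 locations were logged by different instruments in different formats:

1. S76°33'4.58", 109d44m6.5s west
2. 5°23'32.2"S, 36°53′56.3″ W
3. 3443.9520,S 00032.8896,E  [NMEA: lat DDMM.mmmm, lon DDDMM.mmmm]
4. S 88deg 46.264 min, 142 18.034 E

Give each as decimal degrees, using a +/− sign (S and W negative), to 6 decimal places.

1. -76.551272, -109.735139
2. -5.392278, -36.898972
3. -34.732533, 0.548160
4. -88.771067, 142.300567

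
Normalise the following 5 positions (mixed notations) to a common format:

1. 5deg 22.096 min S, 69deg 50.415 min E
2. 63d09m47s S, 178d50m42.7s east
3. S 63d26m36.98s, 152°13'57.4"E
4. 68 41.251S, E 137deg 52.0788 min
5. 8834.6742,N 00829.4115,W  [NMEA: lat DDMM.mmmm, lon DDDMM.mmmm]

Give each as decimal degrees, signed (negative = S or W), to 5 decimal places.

1. -5.36827, 69.84025
2. -63.16306, 178.84519
3. -63.44361, 152.23261
4. -68.68752, 137.86798
5. 88.57790, -8.49019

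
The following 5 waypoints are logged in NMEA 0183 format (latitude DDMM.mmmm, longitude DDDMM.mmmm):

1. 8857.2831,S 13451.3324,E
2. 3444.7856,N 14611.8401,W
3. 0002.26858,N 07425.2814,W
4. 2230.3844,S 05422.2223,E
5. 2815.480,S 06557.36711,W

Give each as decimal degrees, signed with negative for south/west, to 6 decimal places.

Point 1:
  Lat: degrees = first 2 digits = 88, minutes = 57.2831; 88 + 57.2831/60 = 88.9547183
  S ⇒ negate
  Longitude: split at 3 digits → 134° and 51.3324′; 134 + 51.3324/60 = 134.8555400
  E → positive
Point 2:
  φ: degrees = first 2 digits = 34, minutes = 44.7856; 34 + 44.7856/60 = 34.7464267
  N ⇒ keep positive
  λ: degrees = first 3 digits = 146, minutes = 11.8401; 146 + 11.8401/60 = 146.1973350
  W ⇒ negate
Point 3:
  Latitude: split at 2 digits → 00° and 2.26858′; 0 + 2.26858/60 = 0.0378097
  N → positive
  λ: split at 3 digits → 074° and 25.2814′; 74 + 25.2814/60 = 74.4213567
  hemisphere W, so the sign is −
Point 4:
  Latitude: split at 2 digits → 22° and 30.3844′; 22 + 30.3844/60 = 22.5064067
  S → negative
  λ: split at 3 digits → 054° and 22.2223′; 54 + 22.2223/60 = 54.3703717
  E → positive
Point 5:
  Latitude: split at 2 digits → 28° and 15.48′; 28 + 15.48/60 = 28.2580000
  S → negative
  λ: split at 3 digits → 065° and 57.36711′; 65 + 57.36711/60 = 65.9561185
  W → negative

1. -88.954718, 134.855540
2. 34.746427, -146.197335
3. 0.037810, -74.421357
4. -22.506407, 54.370372
5. -28.258000, -65.956119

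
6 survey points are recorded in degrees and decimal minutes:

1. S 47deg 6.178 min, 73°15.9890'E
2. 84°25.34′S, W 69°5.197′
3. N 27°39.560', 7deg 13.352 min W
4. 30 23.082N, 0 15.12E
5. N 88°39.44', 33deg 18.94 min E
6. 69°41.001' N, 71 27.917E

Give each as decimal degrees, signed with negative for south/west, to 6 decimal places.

1. -47.102967, 73.266483
2. -84.422333, -69.086617
3. 27.659333, -7.222533
4. 30.384700, 0.252000
5. 88.657333, 33.315667
6. 69.683350, 71.465283

Point 1:
  Latitude: 47 + 6.178/60 = 47.1029667
  hemisphere S, so the sign is −
  λ: 73 + 15.989/60 = 73.2664833
  E → positive
Point 2:
  Latitude: 84 + 25.34/60 = 84.4223333
  hemisphere S, so the sign is −
  λ: 5.197′ = 0.086617°; total 69.0866167
  W ⇒ negate
Point 3:
  φ: 27 + 39.56/60 = 27.6593333
  N ⇒ keep positive
  Lon: 7 + 13.352/60 = 7.2225333
  hemisphere W, so the sign is −
Point 4:
  φ: 30 + 23.082/60 = 30.3847000
  N ⇒ keep positive
  λ: 0 + 15.12/60 = 0.2520000
  E → positive
Point 5:
  Lat: 39.44′ = 0.657333°; total 88.6573333
  N → positive
  Lon: 18.94′ = 0.315667°; total 33.3156667
  E ⇒ keep positive
Point 6:
  Latitude: 41.001′ = 0.683350°; total 69.6833500
  N ⇒ keep positive
  Longitude: 71 + 27.917/60 = 71.4652833
  E → positive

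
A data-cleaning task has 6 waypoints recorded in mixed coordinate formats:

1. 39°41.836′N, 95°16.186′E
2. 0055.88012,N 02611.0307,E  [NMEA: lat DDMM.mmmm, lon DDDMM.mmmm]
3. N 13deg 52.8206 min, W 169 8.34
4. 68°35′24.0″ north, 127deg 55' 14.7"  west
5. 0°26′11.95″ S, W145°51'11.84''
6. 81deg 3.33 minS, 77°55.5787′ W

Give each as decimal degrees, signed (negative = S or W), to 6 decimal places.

1. 39.697267, 95.269767
2. 0.931335, 26.183845
3. 13.880343, -169.139000
4. 68.590000, -127.920750
5. -0.436653, -145.853289
6. -81.055500, -77.926312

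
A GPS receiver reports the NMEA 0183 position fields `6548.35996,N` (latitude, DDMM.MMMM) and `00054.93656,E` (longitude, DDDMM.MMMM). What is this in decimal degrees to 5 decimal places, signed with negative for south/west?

65.80600, 0.91561

φ: split at 2 digits → 65° and 48.35996′; 65 + 48.35996/60 = 65.805999
N ⇒ keep positive
Longitude: degrees = first 3 digits = 0, minutes = 54.93656; 0 + 54.93656/60 = 0.915609
E → positive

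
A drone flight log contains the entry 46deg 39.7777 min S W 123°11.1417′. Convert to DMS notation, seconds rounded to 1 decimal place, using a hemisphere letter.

46°39′46.7″ S, 123°11′8.5″ W

Lat: 39.77770′ → 39′ and 0.77770 × 60 = 46.662″
λ: fractional minutes 0.14170 × 60 = 8.502″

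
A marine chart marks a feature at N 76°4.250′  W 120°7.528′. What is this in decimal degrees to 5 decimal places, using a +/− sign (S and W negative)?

76.07083, -120.12547

φ: 76 + 4.25/60 = 76.070833
N → positive
λ: 120 + 7.528/60 = 120.125467
W → negative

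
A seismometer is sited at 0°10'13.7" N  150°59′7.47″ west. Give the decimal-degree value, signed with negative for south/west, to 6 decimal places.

Latitude: 0° + 10/60 + 13.7/3600 = 0 + 0.166667 + 0.003806 = 0.1704722
N → positive
Longitude: 150° + 59/60 + 7.47/3600 = 150 + 0.983333 + 0.002075 = 150.9854083
hemisphere W, so the sign is −

0.170472, -150.985408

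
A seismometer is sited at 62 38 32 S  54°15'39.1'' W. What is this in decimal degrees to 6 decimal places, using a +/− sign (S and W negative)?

-62.642222, -54.260861

φ: 62° + 38/60 + 32/3600 = 62 + 0.633333 + 0.008889 = 62.6422222
S ⇒ negate
Longitude: 54 + 15/60 + 39.1/3600 = 54.2608611
W → negative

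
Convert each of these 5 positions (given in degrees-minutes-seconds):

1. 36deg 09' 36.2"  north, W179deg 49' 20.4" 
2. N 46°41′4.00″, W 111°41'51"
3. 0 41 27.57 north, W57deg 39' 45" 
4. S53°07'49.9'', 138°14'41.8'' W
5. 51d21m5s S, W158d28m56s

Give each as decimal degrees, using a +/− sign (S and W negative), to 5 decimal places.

Point 1:
  Latitude: 36 + 9/60 + 36.2/3600 = 36.160056
  N → positive
  Longitude: 179 + 49/60 + 20.4/3600 = 179.822333
  hemisphere W, so the sign is −
Point 2:
  Latitude: 46° + 41/60 + 4/3600 = 46 + 0.683333 + 0.001111 = 46.684444
  N ⇒ keep positive
  Lon: 41′ + 51″ = 41.85000′; 111 + 41.85000/60 = 111.697500
  hemisphere W, so the sign is −
Point 3:
  φ: 41′ + 27.57″ = 41.45950′; 0 + 41.45950/60 = 0.690992
  N → positive
  Longitude: 57 + 39/60 + 45/3600 = 57.662500
  W ⇒ negate
Point 4:
  Lat: 53 + 7/60 + 49.9/3600 = 53.130528
  hemisphere S, so the sign is −
  λ: 138 + 14/60 + 41.8/3600 = 138.244944
  W ⇒ negate
Point 5:
  φ: 51° + 21/60 + 5/3600 = 51 + 0.350000 + 0.001389 = 51.351389
  hemisphere S, so the sign is −
  Longitude: 158° + 28/60 + 56/3600 = 158 + 0.466667 + 0.015556 = 158.482222
  hemisphere W, so the sign is −

1. 36.16006, -179.82233
2. 46.68444, -111.69750
3. 0.69099, -57.66250
4. -53.13053, -138.24494
5. -51.35139, -158.48222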